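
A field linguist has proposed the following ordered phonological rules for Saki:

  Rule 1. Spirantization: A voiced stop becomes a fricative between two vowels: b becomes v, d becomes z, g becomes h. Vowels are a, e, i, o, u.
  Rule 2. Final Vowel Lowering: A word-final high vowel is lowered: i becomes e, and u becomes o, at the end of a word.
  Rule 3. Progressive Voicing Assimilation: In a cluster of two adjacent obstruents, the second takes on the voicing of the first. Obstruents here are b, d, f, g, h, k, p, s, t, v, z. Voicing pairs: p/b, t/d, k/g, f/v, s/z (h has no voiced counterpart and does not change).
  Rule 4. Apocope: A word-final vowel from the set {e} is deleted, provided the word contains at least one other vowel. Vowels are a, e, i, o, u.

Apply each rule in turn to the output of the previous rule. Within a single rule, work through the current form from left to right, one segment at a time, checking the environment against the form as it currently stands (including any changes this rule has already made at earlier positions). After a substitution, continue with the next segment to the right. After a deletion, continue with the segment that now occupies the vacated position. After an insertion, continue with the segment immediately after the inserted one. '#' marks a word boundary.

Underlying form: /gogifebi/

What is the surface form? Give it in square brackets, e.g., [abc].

Rule 1 Spirantization: [gogifebi] → [gohifevi]
Rule 2 Final Vowel Lowering: [gohifevi] → [gohifeve]
Rule 3 Progressive Voicing Assimilation: no change — [gohifeve]
Rule 4 Apocope: [gohifeve] → [gohifev]

[gohifev]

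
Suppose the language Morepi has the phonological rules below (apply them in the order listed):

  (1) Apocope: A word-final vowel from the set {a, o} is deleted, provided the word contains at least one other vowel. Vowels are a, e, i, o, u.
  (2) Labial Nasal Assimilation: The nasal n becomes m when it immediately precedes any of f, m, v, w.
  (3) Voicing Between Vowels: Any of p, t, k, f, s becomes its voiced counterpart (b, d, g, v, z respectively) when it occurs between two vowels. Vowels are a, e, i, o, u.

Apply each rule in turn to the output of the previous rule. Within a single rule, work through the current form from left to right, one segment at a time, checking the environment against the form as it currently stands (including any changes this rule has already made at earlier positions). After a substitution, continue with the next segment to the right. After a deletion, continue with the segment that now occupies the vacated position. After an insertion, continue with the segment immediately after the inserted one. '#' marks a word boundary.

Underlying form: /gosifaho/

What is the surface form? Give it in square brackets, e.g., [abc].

[gozivah]

(1) Apocope: [gosifaho] → [gosifah]
(2) Labial Nasal Assimilation: no change — [gosifah]
(3) Voicing Between Vowels: [gosifah] → [gozivah]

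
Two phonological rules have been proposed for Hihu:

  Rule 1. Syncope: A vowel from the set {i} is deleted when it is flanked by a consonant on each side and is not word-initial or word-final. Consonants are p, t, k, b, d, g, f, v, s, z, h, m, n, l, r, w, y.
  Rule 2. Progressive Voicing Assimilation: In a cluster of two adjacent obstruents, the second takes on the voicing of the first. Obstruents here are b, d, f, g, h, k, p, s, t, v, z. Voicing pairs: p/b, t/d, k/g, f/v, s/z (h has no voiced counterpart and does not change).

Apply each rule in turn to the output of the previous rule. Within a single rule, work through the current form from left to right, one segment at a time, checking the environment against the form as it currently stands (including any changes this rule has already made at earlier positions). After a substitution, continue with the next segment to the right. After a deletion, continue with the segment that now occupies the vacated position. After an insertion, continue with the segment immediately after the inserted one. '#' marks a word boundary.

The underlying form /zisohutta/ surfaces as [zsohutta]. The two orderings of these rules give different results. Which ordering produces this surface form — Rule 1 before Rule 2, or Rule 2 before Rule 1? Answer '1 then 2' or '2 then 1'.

Order 1 then 2:
  1 Syncope: [zisohutta] → [zsohutta]
  2 Progressive Voicing Assimilation: [zsohutta] → [zzohutta]
  result: [zzohutta]
Order 2 then 1:
  2 Progressive Voicing Assimilation: no change — [zisohutta]
  1 Syncope: [zisohutta] → [zsohutta]
  result: [zsohutta]

2 then 1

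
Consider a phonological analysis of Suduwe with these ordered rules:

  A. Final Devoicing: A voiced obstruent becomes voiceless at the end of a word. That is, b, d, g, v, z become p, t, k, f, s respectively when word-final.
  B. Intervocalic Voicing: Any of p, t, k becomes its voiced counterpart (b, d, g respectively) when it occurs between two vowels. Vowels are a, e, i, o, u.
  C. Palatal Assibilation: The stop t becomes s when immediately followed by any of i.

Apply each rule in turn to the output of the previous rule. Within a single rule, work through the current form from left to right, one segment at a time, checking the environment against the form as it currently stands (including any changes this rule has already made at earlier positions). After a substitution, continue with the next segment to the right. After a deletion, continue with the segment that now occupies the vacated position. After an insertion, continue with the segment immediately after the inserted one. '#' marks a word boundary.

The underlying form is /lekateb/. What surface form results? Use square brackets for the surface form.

[legadep]

A Final Devoicing: [lekateb] → [lekatep]
B Intervocalic Voicing: [lekatep] → [legadep]
C Palatal Assibilation: no change — [legadep]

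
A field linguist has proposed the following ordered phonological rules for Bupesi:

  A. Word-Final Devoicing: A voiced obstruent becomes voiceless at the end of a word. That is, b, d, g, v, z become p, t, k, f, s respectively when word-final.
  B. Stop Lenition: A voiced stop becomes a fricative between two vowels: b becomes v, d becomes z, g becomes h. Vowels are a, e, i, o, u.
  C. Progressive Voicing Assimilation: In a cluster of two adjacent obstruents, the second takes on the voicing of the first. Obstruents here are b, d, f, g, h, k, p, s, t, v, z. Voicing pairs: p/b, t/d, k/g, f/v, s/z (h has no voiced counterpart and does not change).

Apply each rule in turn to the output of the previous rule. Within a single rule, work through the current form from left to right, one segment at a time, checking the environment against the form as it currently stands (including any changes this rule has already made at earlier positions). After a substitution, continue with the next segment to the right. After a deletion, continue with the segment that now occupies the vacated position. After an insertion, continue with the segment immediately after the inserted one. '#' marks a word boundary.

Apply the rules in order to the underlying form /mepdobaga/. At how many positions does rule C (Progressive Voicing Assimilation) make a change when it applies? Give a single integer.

A Word-Final Devoicing: no change — [mepdobaga]
B Stop Lenition: [mepdobaga] → [mepdovaha]
C Progressive Voicing Assimilation: [mepdovaha] → [meptovaha]
Rule C changed 1 position(s).

1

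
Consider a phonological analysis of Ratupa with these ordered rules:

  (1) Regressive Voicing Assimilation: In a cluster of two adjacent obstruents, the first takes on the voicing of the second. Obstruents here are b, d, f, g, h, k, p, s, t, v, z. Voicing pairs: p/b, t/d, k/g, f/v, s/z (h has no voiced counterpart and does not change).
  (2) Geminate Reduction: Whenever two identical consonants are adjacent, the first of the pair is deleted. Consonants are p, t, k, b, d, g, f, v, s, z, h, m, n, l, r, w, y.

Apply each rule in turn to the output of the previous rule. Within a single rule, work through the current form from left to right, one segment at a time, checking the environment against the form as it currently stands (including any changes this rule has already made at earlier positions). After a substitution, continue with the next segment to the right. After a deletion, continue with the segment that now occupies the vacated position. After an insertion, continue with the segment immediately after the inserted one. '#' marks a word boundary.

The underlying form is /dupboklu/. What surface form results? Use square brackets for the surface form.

(1) Regressive Voicing Assimilation: [dupboklu] → [dubboklu]
(2) Geminate Reduction: [dubboklu] → [duboklu]

[duboklu]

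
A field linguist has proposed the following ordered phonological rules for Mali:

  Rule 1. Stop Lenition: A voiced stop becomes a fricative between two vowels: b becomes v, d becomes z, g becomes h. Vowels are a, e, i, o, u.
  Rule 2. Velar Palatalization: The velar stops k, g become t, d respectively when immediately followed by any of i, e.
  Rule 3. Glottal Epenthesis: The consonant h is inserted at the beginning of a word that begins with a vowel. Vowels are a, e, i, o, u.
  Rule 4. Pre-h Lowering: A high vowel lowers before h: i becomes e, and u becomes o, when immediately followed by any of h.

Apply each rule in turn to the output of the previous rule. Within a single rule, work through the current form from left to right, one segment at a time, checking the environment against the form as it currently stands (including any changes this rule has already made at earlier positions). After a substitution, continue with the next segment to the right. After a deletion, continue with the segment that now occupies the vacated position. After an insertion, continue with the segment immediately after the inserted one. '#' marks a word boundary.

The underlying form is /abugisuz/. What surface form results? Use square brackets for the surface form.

[havohisuz]

Rule 1 Stop Lenition: [abugisuz] → [avuhisuz]
Rule 2 Velar Palatalization: no change — [avuhisuz]
Rule 3 Glottal Epenthesis: [avuhisuz] → [havuhisuz]
Rule 4 Pre-h Lowering: [havuhisuz] → [havohisuz]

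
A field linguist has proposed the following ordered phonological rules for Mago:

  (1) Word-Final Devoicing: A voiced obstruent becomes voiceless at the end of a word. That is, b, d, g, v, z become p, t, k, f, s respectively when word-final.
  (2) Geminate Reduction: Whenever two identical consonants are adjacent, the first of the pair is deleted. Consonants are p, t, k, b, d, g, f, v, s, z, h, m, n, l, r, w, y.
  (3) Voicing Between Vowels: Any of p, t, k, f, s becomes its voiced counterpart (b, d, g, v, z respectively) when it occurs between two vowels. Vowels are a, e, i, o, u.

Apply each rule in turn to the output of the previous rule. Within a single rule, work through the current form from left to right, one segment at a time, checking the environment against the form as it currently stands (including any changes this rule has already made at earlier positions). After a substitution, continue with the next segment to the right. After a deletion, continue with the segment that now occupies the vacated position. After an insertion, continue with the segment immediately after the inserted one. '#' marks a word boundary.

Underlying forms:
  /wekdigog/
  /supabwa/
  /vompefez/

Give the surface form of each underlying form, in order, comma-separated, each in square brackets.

/wekdigog/:
  (1) Word-Final Devoicing: [wekdigog] → [wekdigok]
  (2) Geminate Reduction: no change — [wekdigok]
  (3) Voicing Between Vowels: no change — [wekdigok]
/supabwa/:
  (1) Word-Final Devoicing: no change — [supabwa]
  (2) Geminate Reduction: no change — [supabwa]
  (3) Voicing Between Vowels: [supabwa] → [subabwa]
/vompefez/:
  (1) Word-Final Devoicing: [vompefez] → [vompefes]
  (2) Geminate Reduction: no change — [vompefes]
  (3) Voicing Between Vowels: [vompefes] → [vompeves]

[wekdigok], [subabwa], [vompeves]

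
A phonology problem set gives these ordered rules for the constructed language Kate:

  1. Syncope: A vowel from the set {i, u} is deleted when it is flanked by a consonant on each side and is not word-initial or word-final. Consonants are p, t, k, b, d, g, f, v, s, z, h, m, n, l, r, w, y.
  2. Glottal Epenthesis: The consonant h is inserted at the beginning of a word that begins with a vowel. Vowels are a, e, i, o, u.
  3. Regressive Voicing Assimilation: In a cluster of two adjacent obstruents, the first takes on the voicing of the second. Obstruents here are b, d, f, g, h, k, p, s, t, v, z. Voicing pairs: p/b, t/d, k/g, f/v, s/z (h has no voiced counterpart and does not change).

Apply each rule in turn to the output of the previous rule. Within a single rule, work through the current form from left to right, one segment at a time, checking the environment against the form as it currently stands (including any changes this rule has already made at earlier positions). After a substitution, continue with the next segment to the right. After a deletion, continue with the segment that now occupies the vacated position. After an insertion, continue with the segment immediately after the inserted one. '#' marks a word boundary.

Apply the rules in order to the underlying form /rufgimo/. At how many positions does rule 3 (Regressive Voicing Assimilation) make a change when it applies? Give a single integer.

1

1 Syncope: [rufgimo] → [rfgmo]
2 Glottal Epenthesis: no change — [rfgmo]
3 Regressive Voicing Assimilation: [rfgmo] → [rvgmo]
Rule 3 changed 1 position(s).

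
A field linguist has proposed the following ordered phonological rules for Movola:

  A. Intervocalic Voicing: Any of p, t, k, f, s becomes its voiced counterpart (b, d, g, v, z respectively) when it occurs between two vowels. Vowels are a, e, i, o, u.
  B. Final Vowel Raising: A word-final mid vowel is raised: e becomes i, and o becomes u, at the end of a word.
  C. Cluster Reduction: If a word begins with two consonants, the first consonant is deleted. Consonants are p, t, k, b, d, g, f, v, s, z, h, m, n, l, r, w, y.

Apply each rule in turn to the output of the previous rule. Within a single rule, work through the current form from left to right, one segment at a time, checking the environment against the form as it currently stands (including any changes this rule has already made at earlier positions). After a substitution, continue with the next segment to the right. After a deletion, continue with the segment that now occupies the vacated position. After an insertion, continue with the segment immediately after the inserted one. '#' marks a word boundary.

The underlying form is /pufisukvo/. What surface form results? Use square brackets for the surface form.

[puvizukvu]

A Intervocalic Voicing: [pufisukvo] → [puvizukvo]
B Final Vowel Raising: [puvizukvo] → [puvizukvu]
C Cluster Reduction: no change — [puvizukvu]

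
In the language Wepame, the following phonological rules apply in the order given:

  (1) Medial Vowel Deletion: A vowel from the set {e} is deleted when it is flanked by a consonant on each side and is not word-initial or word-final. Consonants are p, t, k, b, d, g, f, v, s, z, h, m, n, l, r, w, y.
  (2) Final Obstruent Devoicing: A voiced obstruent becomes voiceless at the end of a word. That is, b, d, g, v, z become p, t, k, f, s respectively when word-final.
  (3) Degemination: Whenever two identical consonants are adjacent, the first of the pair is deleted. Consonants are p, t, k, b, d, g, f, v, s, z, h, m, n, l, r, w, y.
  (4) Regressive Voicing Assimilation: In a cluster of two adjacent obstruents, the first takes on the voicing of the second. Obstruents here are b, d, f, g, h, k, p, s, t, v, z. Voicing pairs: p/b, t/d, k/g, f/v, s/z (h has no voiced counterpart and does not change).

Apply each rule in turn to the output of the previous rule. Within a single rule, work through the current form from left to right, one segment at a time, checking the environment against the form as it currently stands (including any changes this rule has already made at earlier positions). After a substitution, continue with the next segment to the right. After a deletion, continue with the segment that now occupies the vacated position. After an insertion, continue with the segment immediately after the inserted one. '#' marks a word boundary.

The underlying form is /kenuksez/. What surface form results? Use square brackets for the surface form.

[knuks]

(1) Medial Vowel Deletion: [kenuksez] → [knuksz]
(2) Final Obstruent Devoicing: [knuksz] → [knukss]
(3) Degemination: [knukss] → [knuks]
(4) Regressive Voicing Assimilation: no change — [knuks]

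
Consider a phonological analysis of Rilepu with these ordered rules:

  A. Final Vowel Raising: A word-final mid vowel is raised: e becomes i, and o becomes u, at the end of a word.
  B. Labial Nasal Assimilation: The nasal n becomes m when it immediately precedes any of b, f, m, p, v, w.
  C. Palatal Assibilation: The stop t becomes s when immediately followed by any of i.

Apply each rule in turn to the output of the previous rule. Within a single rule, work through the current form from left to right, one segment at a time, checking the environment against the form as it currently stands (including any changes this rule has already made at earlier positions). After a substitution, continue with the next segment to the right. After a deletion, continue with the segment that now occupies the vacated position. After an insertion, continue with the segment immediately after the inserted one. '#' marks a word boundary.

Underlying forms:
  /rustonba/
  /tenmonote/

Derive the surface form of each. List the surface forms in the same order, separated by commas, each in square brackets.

[rustomba], [temmonosi]

/rustonba/:
  A Final Vowel Raising: no change — [rustonba]
  B Labial Nasal Assimilation: [rustonba] → [rustomba]
  C Palatal Assibilation: no change — [rustomba]
/tenmonote/:
  A Final Vowel Raising: [tenmonote] → [tenmonoti]
  B Labial Nasal Assimilation: [tenmonoti] → [temmonoti]
  C Palatal Assibilation: [temmonoti] → [temmonosi]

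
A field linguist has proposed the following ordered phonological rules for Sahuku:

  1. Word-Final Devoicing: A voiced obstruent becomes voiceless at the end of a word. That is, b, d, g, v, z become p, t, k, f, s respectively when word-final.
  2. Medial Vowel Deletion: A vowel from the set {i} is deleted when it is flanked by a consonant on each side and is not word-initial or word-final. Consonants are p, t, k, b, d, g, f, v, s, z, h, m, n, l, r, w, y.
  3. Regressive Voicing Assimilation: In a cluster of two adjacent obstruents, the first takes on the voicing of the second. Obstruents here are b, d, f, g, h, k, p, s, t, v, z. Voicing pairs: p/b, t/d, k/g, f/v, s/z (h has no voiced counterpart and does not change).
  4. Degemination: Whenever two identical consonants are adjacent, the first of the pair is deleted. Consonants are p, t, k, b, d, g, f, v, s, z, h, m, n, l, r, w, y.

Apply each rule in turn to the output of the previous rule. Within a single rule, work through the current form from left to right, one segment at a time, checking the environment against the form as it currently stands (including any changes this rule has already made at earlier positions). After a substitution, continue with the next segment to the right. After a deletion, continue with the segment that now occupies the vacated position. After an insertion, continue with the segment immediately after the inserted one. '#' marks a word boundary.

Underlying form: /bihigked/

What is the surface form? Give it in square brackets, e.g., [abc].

[phket]

1 Word-Final Devoicing: [bihigked] → [bihigket]
2 Medial Vowel Deletion: [bihigket] → [bhgket]
3 Regressive Voicing Assimilation: [bhgket] → [phkket]
4 Degemination: [phkket] → [phket]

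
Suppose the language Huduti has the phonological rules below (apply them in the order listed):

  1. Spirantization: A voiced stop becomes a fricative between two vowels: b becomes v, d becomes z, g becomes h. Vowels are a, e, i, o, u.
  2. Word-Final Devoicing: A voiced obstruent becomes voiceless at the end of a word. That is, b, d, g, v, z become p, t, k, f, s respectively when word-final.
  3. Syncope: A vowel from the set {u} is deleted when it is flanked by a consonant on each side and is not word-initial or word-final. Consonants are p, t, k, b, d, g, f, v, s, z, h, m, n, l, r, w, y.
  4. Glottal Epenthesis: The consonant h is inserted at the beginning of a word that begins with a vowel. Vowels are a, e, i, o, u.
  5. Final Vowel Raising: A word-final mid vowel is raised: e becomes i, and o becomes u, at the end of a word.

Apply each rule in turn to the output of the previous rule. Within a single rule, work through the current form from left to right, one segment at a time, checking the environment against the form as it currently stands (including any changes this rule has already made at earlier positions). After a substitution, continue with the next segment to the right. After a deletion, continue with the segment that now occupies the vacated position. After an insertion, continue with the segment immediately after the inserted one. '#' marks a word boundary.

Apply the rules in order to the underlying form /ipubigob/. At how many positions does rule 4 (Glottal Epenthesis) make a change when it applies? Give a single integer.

1

1 Spirantization: [ipubigob] → [ipuvihob]
2 Word-Final Devoicing: [ipuvihob] → [ipuvihop]
3 Syncope: [ipuvihop] → [ipvihop]
4 Glottal Epenthesis: [ipvihop] → [hipvihop]
5 Final Vowel Raising: no change — [hipvihop]
Rule 4 changed 1 position(s).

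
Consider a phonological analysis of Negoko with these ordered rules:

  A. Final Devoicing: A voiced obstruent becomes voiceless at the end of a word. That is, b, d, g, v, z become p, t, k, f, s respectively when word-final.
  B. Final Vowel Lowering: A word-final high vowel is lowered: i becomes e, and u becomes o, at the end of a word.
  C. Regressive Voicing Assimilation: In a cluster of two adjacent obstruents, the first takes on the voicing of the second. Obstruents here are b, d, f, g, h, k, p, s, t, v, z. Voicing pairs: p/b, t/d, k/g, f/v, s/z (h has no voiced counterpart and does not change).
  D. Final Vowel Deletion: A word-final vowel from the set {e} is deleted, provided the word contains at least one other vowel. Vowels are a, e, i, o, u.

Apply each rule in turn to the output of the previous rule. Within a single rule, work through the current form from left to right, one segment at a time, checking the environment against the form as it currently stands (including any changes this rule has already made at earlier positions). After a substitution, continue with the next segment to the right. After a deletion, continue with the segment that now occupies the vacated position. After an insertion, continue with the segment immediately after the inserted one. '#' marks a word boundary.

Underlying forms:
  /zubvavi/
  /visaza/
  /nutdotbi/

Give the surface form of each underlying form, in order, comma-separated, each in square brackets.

[zubvav], [visaza], [nuddodb]

/zubvavi/:
  A Final Devoicing: no change — [zubvavi]
  B Final Vowel Lowering: [zubvavi] → [zubvave]
  C Regressive Voicing Assimilation: no change — [zubvave]
  D Final Vowel Deletion: [zubvave] → [zubvav]
/visaza/:
  A Final Devoicing: no change — [visaza]
  B Final Vowel Lowering: no change — [visaza]
  C Regressive Voicing Assimilation: no change — [visaza]
  D Final Vowel Deletion: no change — [visaza]
/nutdotbi/:
  A Final Devoicing: no change — [nutdotbi]
  B Final Vowel Lowering: [nutdotbi] → [nutdotbe]
  C Regressive Voicing Assimilation: [nutdotbe] → [nuddodbe]
  D Final Vowel Deletion: [nuddodbe] → [nuddodb]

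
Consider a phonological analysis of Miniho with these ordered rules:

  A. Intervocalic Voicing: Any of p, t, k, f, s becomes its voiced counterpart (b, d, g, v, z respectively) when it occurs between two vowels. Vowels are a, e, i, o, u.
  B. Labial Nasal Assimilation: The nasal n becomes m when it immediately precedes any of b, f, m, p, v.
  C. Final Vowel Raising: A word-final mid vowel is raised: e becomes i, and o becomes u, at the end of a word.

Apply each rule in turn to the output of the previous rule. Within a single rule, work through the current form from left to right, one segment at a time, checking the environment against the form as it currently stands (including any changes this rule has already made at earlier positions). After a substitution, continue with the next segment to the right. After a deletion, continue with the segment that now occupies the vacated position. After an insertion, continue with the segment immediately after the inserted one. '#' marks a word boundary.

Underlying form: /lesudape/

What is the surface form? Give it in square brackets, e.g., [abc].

A Intervocalic Voicing: [lesudape] → [lezudabe]
B Labial Nasal Assimilation: no change — [lezudabe]
C Final Vowel Raising: [lezudabe] → [lezudabi]

[lezudabi]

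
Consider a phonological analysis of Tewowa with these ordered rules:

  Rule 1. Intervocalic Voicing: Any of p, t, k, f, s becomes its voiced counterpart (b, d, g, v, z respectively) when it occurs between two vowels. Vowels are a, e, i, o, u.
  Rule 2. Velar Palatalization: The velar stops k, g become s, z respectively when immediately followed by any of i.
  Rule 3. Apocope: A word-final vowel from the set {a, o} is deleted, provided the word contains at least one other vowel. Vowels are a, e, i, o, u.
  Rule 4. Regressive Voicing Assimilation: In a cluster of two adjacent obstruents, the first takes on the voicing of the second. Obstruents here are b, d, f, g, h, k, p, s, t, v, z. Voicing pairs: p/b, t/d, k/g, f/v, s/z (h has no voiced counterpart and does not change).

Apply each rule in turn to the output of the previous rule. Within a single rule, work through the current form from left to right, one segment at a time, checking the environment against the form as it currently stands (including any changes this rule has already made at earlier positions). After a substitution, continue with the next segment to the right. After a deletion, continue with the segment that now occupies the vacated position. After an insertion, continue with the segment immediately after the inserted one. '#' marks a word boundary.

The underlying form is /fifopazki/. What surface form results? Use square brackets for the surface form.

[fivobassi]

Rule 1 Intervocalic Voicing: [fifopazki] → [fivobazki]
Rule 2 Velar Palatalization: [fivobazki] → [fivobazsi]
Rule 3 Apocope: no change — [fivobazsi]
Rule 4 Regressive Voicing Assimilation: [fivobazsi] → [fivobassi]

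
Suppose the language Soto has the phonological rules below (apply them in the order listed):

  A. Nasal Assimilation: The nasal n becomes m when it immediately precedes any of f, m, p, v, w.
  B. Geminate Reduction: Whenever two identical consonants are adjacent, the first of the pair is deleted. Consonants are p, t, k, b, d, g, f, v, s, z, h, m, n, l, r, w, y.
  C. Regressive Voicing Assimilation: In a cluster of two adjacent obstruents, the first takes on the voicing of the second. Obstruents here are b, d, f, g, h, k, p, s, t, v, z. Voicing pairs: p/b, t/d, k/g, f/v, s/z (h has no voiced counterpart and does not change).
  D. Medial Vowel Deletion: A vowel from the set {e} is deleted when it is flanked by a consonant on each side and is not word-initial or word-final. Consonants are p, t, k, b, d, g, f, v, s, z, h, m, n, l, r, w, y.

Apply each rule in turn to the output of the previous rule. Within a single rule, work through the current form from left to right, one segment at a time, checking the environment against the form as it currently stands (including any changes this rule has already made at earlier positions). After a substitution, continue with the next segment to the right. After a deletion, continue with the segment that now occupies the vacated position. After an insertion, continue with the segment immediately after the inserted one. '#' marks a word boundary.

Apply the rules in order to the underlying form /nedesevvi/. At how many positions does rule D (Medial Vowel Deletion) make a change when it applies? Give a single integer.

A Nasal Assimilation: no change — [nedesevvi]
B Geminate Reduction: [nedesevvi] → [nedesevi]
C Regressive Voicing Assimilation: no change — [nedesevi]
D Medial Vowel Deletion: [nedesevi] → [ndsvi]
Rule D changed 3 position(s).

3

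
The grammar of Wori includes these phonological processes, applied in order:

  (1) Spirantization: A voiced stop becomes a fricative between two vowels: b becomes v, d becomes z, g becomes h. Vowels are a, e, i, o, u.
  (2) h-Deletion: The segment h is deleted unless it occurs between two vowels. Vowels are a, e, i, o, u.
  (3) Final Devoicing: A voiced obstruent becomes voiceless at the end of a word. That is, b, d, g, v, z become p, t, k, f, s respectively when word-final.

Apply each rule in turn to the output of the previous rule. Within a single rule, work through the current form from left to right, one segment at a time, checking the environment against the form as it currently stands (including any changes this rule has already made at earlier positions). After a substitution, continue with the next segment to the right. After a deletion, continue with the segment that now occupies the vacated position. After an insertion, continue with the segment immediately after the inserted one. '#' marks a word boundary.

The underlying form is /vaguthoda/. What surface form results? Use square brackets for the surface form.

[vahutoza]

(1) Spirantization: [vaguthoda] → [vahuthoza]
(2) h-Deletion: [vahuthoza] → [vahutoza]
(3) Final Devoicing: no change — [vahutoza]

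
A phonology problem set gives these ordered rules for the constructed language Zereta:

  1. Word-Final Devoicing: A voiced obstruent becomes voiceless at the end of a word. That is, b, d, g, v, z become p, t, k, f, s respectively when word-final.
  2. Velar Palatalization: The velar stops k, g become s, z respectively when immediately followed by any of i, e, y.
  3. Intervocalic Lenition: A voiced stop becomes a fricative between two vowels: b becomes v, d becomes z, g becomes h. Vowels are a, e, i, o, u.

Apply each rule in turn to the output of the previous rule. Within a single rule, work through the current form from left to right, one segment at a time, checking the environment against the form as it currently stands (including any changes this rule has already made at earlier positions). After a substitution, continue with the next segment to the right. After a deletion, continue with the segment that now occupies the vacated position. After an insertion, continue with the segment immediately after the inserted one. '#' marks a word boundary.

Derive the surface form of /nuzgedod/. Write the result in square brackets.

[nuzzezot]

1 Word-Final Devoicing: [nuzgedod] → [nuzgedot]
2 Velar Palatalization: [nuzgedot] → [nuzzedot]
3 Intervocalic Lenition: [nuzzedot] → [nuzzezot]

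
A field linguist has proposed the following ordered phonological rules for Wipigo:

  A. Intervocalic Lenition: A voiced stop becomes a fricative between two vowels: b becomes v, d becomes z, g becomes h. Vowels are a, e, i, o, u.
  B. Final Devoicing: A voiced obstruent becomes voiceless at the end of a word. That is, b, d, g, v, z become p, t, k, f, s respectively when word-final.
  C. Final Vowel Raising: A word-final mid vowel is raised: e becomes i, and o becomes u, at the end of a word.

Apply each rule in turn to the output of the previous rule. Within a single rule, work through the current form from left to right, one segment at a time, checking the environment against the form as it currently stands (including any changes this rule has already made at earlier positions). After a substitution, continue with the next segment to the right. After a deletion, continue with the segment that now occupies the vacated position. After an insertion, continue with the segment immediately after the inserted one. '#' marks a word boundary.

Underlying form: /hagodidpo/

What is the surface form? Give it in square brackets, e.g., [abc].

[hahozidpu]

A Intervocalic Lenition: [hagodidpo] → [hahozidpo]
B Final Devoicing: no change — [hahozidpo]
C Final Vowel Raising: [hahozidpo] → [hahozidpu]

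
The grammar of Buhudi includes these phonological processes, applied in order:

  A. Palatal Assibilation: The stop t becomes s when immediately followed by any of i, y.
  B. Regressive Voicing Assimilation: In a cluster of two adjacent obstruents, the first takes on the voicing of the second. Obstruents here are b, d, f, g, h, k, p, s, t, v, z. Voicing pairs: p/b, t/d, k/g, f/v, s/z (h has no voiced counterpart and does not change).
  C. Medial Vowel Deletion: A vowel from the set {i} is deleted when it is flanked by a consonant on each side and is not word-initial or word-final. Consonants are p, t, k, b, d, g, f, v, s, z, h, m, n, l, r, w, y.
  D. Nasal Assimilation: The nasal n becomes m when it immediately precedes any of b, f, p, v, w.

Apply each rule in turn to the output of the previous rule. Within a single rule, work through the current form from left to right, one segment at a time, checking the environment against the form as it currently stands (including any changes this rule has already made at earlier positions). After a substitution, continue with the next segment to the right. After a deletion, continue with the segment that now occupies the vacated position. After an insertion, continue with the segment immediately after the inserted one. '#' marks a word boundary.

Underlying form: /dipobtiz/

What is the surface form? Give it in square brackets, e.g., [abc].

[dpopsz]

A Palatal Assibilation: [dipobtiz] → [dipobsiz]
B Regressive Voicing Assimilation: [dipobsiz] → [dipopsiz]
C Medial Vowel Deletion: [dipopsiz] → [dpopsz]
D Nasal Assimilation: no change — [dpopsz]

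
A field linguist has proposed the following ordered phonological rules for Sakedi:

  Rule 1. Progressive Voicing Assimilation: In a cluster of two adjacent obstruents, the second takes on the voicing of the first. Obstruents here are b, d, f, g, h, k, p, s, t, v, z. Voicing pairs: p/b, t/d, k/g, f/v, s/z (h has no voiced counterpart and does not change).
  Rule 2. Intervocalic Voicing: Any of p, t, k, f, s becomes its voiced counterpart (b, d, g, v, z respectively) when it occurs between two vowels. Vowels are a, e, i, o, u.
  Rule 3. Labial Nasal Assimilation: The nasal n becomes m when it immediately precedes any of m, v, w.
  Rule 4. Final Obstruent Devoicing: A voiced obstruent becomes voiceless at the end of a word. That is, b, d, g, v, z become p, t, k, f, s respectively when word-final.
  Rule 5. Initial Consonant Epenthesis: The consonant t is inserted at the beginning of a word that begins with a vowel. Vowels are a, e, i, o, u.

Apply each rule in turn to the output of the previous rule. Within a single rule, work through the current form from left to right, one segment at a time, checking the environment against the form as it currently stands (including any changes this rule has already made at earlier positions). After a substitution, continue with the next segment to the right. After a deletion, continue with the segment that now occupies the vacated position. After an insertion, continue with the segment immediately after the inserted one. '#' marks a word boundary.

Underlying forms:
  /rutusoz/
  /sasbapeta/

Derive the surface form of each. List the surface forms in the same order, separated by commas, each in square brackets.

[ruduzos], [saspabeda]

/rutusoz/:
  Rule 1 Progressive Voicing Assimilation: no change — [rutusoz]
  Rule 2 Intervocalic Voicing: [rutusoz] → [ruduzoz]
  Rule 3 Labial Nasal Assimilation: no change — [ruduzoz]
  Rule 4 Final Obstruent Devoicing: [ruduzoz] → [ruduzos]
  Rule 5 Initial Consonant Epenthesis: no change — [ruduzos]
/sasbapeta/:
  Rule 1 Progressive Voicing Assimilation: [sasbapeta] → [saspapeta]
  Rule 2 Intervocalic Voicing: [saspapeta] → [saspabeda]
  Rule 3 Labial Nasal Assimilation: no change — [saspabeda]
  Rule 4 Final Obstruent Devoicing: no change — [saspabeda]
  Rule 5 Initial Consonant Epenthesis: no change — [saspabeda]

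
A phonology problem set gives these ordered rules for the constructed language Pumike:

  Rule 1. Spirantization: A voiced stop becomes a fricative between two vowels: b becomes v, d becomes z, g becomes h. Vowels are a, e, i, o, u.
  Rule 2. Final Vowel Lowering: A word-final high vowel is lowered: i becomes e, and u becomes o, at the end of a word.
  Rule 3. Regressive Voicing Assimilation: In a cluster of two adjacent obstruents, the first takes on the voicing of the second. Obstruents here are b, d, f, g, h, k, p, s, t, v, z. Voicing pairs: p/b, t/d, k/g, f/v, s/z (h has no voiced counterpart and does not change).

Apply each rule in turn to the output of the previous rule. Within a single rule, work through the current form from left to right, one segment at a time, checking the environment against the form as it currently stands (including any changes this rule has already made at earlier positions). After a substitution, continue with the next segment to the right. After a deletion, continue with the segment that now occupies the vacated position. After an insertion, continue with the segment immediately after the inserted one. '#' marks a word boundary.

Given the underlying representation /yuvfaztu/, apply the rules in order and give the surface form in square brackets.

[yuffasto]

Rule 1 Spirantization: no change — [yuvfaztu]
Rule 2 Final Vowel Lowering: [yuvfaztu] → [yuvfazto]
Rule 3 Regressive Voicing Assimilation: [yuvfazto] → [yuffasto]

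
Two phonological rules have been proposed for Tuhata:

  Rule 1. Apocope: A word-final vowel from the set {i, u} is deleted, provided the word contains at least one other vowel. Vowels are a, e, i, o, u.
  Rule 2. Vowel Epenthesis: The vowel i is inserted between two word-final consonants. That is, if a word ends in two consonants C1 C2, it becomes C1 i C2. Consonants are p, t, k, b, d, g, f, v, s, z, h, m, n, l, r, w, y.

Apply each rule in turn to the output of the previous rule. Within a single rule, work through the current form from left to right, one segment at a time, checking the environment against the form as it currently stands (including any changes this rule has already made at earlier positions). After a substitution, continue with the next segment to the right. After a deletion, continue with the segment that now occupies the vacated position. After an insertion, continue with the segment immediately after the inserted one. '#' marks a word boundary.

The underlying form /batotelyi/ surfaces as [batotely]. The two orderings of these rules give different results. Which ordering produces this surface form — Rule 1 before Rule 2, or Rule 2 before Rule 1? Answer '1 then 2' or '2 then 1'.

2 then 1

Order 1 then 2:
  1 Apocope: [batotelyi] → [batotely]
  2 Vowel Epenthesis: [batotely] → [batoteliy]
  result: [batoteliy]
Order 2 then 1:
  2 Vowel Epenthesis: no change — [batotelyi]
  1 Apocope: [batotelyi] → [batotely]
  result: [batotely]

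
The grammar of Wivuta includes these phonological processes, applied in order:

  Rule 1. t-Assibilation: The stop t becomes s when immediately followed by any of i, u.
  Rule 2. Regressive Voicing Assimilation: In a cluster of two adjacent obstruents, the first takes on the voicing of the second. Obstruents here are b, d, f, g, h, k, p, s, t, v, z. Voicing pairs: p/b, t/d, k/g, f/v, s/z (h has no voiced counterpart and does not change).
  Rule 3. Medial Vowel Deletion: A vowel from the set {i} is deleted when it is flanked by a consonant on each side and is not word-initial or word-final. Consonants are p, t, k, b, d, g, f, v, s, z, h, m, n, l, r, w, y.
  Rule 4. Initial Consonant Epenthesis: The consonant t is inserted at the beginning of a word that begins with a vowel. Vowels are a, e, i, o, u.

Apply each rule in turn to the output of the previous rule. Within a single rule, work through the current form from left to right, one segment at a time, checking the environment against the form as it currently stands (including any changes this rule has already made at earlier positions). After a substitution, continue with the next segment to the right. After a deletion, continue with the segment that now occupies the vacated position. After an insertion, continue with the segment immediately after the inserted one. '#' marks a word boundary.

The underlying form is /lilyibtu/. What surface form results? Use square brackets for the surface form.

Rule 1 t-Assibilation: [lilyibtu] → [lilyibsu]
Rule 2 Regressive Voicing Assimilation: [lilyibsu] → [lilyipsu]
Rule 3 Medial Vowel Deletion: [lilyipsu] → [llypsu]
Rule 4 Initial Consonant Epenthesis: no change — [llypsu]

[llypsu]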